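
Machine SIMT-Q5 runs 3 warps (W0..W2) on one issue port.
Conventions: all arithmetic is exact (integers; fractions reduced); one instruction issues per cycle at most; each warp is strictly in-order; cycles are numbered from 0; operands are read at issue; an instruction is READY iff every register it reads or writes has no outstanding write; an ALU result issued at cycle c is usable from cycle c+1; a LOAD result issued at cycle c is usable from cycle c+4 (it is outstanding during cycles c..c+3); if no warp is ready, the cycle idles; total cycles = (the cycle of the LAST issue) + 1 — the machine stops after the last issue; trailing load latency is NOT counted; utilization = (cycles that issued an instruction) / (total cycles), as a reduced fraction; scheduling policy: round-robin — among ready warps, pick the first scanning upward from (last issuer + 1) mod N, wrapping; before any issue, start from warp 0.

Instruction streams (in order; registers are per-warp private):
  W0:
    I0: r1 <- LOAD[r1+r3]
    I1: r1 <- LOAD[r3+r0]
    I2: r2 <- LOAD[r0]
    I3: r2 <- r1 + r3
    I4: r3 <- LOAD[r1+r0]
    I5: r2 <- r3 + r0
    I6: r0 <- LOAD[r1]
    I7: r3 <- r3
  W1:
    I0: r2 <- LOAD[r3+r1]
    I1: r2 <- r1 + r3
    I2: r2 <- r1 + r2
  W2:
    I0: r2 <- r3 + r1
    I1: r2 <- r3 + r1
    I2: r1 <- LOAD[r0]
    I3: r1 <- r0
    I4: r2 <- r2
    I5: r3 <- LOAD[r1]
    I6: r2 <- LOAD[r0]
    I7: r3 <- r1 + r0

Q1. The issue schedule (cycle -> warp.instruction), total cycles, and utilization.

cycle 0: W0.I0
cycle 1: W1.I0
cycle 2: W2.I0
cycle 3: W2.I1
cycle 4: W0.I1
cycle 5: W1.I1
cycle 6: W2.I2
cycle 7: W0.I2
cycle 8: W1.I2
cycle 9: idle
cycle 10: W2.I3
cycle 11: W0.I3
cycle 12: W2.I4
cycle 13: W0.I4
cycle 14: W2.I5
cycle 15: W2.I6
cycle 16: idle
cycle 17: W0.I5
cycle 18: W2.I7
cycle 19: W0.I6
cycle 20: W0.I7

Answer: 21 cycles, utilization 19/21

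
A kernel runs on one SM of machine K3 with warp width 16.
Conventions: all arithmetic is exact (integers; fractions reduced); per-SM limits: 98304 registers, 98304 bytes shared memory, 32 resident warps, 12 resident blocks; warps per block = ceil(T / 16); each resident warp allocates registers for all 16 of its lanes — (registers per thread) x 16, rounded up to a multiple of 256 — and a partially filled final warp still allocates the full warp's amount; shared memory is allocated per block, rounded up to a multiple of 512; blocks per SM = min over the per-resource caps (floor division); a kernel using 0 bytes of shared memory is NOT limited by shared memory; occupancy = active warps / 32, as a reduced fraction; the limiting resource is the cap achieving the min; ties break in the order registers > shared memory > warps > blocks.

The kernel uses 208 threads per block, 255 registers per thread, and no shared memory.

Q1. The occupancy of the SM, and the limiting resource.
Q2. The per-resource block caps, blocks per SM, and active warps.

Answer: occupancy 13/32, limited by registers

registers: 1 block
shared memory: no limit (kernel uses none)
warps: 2 blocks
blocks: 12 blocks

Answer: 1 block, 13 active warps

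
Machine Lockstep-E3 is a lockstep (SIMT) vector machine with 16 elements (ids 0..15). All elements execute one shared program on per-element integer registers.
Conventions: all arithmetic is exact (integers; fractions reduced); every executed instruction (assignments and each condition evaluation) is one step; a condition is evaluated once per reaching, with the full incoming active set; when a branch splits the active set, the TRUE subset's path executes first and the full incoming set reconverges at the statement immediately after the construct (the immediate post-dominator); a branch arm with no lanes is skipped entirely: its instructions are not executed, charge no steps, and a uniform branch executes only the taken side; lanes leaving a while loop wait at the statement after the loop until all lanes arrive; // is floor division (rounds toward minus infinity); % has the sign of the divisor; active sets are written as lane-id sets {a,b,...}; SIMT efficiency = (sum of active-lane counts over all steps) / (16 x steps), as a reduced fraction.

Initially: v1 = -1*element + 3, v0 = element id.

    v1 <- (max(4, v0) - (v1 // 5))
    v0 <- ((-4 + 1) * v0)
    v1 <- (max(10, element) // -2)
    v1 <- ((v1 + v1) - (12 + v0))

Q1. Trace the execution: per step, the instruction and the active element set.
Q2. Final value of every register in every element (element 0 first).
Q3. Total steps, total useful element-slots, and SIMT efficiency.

step 0: v1 <- (max(4, v0) - (v1 // 5)) {0,1,2,3,4,5,6,7,8,9,10,11,12,13,14,15}
step 1: v0 <- ((-4 + 1) * v0)        {0,1,2,3,4,5,6,7,8,9,10,11,12,13,14,15}
step 2: v1 <- (max(10, element) // -2) {0,1,2,3,4,5,6,7,8,9,10,11,12,13,14,15}
step 3: v1 <- ((v1 + v1) - (12 + v0)) {0,1,2,3,4,5,6,7,8,9,10,11,12,13,14,15}

Answer: 4 steps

v1: -22,-19,-16,-13,-10,-7,-4,-1,2,5,8,9,12,13,16,17
v0: 0,-3,-6,-9,-12,-15,-18,-21,-24,-27,-30,-33,-36,-39,-42,-45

steps = 4; useful = 64; efficiency = 64/64 = 1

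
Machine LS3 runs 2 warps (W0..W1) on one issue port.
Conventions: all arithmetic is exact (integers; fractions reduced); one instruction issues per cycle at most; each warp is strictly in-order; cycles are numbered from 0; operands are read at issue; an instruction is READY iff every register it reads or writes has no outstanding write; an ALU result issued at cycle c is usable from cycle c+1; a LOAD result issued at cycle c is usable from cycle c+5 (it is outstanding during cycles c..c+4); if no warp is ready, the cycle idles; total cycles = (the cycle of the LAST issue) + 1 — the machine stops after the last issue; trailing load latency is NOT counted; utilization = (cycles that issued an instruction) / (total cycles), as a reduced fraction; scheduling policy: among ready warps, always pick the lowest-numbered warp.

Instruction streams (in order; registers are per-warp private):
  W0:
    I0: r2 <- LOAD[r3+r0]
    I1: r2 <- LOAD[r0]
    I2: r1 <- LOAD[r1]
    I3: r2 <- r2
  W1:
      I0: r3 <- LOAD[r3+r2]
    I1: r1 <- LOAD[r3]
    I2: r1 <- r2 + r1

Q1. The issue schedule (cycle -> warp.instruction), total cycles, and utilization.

cycle 0: W0.I0
cycle 1: W1.I0
cycle 2: idle
cycle 3: idle
cycle 4: idle
cycle 5: W0.I1
cycle 6: W0.I2
cycle 7: W1.I1
cycle 8: idle
cycle 9: idle
cycle 10: W0.I3
cycle 11: idle
cycle 12: W1.I2

Answer: 13 cycles, utilization 7/13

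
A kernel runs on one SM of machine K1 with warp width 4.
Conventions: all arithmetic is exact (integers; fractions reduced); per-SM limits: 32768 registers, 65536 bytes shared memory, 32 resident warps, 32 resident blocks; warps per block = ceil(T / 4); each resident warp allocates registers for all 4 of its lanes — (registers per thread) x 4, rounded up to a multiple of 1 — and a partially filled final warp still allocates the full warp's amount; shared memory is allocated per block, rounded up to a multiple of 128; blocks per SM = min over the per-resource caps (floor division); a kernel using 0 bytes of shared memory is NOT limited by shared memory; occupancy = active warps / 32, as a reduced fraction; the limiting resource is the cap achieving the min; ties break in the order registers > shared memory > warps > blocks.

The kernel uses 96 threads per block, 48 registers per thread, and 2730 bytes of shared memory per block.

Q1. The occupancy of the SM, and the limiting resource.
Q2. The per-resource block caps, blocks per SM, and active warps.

Answer: occupancy 3/4, limited by warps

registers: 7 blocks
shared memory: 23 blocks
warps: 1 block
blocks: 32 blocks

Answer: 1 block, 24 active warps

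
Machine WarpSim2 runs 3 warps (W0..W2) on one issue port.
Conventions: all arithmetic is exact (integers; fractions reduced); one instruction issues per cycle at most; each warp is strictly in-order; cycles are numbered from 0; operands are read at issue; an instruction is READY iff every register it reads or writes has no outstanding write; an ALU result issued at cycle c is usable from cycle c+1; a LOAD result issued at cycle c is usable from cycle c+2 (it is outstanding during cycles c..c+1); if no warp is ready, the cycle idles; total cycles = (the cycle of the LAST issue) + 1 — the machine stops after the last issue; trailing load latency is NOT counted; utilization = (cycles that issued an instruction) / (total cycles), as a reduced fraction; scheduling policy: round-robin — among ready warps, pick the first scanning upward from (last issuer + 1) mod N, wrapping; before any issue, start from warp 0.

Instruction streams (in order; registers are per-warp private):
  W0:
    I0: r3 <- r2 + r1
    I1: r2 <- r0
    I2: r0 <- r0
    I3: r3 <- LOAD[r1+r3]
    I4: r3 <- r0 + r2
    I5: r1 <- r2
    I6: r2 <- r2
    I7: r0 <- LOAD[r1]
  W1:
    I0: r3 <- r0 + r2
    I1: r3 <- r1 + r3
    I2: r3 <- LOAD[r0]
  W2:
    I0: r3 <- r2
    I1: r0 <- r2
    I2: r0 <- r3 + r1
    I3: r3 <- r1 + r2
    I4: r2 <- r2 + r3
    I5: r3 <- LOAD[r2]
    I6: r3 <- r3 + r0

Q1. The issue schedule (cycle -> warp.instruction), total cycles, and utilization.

cycle 0: W0.I0
cycle 1: W1.I0
cycle 2: W2.I0
cycle 3: W0.I1
cycle 4: W1.I1
cycle 5: W2.I1
cycle 6: W0.I2
cycle 7: W1.I2
cycle 8: W2.I2
cycle 9: W0.I3
cycle 10: W2.I3
cycle 11: W0.I4
cycle 12: W2.I4
cycle 13: W0.I5
cycle 14: W2.I5
cycle 15: W0.I6
cycle 16: W2.I6
cycle 17: W0.I7

Answer: 18 cycles, utilization 1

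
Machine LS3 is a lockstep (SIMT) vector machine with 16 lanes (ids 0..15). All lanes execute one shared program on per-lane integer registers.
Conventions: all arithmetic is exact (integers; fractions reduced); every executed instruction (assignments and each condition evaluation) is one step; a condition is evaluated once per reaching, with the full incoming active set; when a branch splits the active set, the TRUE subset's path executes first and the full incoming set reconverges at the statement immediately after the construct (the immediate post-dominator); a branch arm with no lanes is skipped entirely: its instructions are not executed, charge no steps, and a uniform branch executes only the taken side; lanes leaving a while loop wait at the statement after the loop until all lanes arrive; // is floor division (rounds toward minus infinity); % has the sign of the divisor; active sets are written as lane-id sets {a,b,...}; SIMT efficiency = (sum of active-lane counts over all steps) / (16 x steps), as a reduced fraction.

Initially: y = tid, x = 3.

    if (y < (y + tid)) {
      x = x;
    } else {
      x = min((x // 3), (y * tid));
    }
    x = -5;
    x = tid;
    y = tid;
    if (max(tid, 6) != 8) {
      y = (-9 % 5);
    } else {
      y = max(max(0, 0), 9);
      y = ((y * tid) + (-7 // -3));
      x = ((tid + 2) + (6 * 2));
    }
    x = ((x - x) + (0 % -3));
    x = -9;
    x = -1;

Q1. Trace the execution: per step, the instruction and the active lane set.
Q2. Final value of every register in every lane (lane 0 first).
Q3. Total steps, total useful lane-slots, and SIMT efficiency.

step 0: eval (y < (y + tid))         {0,1,2,3,4,5,6,7,8,9,10,11,12,13,14,15}
step 1: x <- x                       {1,2,3,4,5,6,7,8,9,10,11,12,13,14,15}
step 2: x <- min((x // 3), (y * tid)) {0}
step 3: x <- -5                      {0,1,2,3,4,5,6,7,8,9,10,11,12,13,14,15}
step 4: x <- tid                     {0,1,2,3,4,5,6,7,8,9,10,11,12,13,14,15}
step 5: y <- tid                     {0,1,2,3,4,5,6,7,8,9,10,11,12,13,14,15}
step 6: eval (max(tid, 6) != 8)      {0,1,2,3,4,5,6,7,8,9,10,11,12,13,14,15}
step 7: y <- (-9 % 5)                {0,1,2,3,4,5,6,7,9,10,11,12,13,14,15}
step 8: y <- max(max(0, 0), 9)       {8}
step 9: y <- ((y * tid) + (-7 // -3)) {8}
step 10: x <- ((tid + 2) + (6 * 2))   {8}
step 11: x <- ((x - x) + (0 % -3))    {0,1,2,3,4,5,6,7,8,9,10,11,12,13,14,15}
step 12: x <- -9                      {0,1,2,3,4,5,6,7,8,9,10,11,12,13,14,15}
step 13: x <- -1                      {0,1,2,3,4,5,6,7,8,9,10,11,12,13,14,15}

Answer: 14 steps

y: 1,1,1,1,1,1,1,1,74,1,1,1,1,1,1,1
x: -1,-1,-1,-1,-1,-1,-1,-1,-1,-1,-1,-1,-1,-1,-1,-1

steps = 14; useful = 162; efficiency = 162/224 = 81/112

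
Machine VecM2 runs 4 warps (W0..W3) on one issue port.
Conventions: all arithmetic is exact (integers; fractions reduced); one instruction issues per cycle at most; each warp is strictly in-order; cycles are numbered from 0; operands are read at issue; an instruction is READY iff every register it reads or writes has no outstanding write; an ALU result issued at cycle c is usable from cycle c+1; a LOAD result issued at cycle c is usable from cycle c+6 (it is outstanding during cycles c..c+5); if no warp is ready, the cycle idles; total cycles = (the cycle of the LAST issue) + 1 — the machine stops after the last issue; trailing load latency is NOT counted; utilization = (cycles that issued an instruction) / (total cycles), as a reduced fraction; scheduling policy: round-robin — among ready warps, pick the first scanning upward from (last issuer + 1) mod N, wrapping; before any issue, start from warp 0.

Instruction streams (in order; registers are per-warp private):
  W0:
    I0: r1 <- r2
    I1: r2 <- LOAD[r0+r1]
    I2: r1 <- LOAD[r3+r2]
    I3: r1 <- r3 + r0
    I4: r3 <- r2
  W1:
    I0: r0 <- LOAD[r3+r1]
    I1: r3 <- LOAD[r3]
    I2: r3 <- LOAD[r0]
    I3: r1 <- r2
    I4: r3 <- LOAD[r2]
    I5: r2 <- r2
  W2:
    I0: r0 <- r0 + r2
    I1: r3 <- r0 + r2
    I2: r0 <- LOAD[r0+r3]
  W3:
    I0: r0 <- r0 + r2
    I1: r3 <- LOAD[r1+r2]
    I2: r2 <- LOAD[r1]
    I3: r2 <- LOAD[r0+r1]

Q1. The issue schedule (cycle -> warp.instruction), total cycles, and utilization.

cycle 0: W0.I0
cycle 1: W1.I0
cycle 2: W2.I0
cycle 3: W3.I0
cycle 4: W0.I1
cycle 5: W1.I1
cycle 6: W2.I1
cycle 7: W3.I1
cycle 8: W2.I2
cycle 9: W3.I2
cycle 10: W0.I2
cycle 11: W1.I2
cycle 12: W1.I3
cycle 13: idle
cycle 14: idle
cycle 15: W3.I3
cycle 16: W0.I3
cycle 17: W1.I4
cycle 18: W0.I4
cycle 19: W1.I5

Answer: 20 cycles, utilization 9/10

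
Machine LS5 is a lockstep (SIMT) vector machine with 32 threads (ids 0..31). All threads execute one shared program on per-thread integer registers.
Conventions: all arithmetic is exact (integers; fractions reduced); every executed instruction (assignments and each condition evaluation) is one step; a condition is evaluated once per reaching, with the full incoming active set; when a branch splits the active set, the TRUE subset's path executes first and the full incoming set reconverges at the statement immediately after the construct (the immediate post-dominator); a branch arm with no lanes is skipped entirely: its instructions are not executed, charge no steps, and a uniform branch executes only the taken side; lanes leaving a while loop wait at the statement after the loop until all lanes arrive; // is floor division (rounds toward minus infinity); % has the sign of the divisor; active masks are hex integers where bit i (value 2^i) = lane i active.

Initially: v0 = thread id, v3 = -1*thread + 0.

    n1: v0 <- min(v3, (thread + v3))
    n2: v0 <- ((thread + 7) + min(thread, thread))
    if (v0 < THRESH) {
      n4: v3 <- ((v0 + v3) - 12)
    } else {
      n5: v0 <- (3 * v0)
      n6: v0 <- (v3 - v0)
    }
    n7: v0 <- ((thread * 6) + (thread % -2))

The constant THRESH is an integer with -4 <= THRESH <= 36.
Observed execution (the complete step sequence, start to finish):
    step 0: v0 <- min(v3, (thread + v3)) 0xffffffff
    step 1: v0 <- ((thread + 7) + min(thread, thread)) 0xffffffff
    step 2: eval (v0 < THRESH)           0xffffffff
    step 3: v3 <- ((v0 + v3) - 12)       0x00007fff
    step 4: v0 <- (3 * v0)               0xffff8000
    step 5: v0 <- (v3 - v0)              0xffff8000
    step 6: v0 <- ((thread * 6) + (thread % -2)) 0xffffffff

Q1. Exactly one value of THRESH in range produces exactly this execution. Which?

Answer: THRESH = 36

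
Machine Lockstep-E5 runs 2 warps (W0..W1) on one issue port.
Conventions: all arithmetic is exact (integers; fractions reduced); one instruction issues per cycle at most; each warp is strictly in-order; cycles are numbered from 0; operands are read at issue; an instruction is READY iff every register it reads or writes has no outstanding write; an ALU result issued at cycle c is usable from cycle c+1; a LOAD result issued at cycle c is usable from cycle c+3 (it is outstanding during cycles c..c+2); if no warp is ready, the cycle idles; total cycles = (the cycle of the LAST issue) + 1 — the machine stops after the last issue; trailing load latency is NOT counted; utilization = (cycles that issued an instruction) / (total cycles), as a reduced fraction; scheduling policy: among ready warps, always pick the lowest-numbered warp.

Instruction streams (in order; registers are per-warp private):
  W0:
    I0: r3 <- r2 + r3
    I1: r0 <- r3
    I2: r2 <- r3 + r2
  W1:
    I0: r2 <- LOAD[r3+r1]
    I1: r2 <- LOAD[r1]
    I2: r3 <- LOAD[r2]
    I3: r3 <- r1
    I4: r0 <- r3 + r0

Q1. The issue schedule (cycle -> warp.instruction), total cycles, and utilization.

cycle 0: W0.I0
cycle 1: W0.I1
cycle 2: W0.I2
cycle 3: W1.I0
cycle 4: idle
cycle 5: idle
cycle 6: W1.I1
cycle 7: idle
cycle 8: idle
cycle 9: W1.I2
cycle 10: idle
cycle 11: idle
cycle 12: W1.I3
cycle 13: W1.I4

Answer: 14 cycles, utilization 4/7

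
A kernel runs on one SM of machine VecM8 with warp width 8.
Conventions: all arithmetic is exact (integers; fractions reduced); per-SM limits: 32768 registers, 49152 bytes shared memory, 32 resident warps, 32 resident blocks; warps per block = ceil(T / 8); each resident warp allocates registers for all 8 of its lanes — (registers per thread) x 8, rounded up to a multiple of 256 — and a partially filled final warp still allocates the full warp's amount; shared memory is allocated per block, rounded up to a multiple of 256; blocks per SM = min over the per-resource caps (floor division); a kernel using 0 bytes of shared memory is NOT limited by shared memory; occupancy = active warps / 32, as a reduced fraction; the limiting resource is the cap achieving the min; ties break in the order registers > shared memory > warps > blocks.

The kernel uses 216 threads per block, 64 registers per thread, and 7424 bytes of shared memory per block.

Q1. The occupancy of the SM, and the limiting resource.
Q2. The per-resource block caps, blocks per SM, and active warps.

Answer: occupancy 27/32, limited by warps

registers: 2 blocks
shared memory: 6 blocks
warps: 1 block
blocks: 32 blocks

Answer: 1 block, 27 active warps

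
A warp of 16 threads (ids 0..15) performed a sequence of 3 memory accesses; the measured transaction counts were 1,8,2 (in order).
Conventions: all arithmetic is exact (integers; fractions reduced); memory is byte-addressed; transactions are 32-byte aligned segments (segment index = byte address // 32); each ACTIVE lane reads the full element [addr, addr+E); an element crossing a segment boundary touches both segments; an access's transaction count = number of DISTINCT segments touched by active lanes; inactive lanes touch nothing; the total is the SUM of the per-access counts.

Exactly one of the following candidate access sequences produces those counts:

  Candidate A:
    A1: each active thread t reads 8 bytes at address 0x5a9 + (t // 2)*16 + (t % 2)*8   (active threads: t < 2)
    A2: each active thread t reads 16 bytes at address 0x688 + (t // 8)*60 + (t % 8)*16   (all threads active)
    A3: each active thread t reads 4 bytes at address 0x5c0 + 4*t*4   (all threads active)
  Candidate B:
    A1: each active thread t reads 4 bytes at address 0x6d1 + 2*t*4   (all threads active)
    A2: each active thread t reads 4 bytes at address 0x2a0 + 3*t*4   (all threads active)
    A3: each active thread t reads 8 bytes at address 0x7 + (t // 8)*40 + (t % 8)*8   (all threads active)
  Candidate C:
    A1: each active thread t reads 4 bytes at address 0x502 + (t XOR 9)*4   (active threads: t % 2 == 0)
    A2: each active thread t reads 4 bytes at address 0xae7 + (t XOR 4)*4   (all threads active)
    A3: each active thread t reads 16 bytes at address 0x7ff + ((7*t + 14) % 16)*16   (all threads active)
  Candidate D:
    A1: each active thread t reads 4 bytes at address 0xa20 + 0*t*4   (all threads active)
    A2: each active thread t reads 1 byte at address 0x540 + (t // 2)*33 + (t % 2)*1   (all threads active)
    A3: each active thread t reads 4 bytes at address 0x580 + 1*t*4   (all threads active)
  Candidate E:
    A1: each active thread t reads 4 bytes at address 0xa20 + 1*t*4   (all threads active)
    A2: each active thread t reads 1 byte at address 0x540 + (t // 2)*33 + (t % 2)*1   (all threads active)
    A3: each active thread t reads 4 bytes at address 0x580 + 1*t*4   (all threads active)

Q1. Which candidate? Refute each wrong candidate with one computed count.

A: A2 gives 7 transactions, not 8
B: A1 gives 5 transactions, not 1
C: A1 gives 3 transactions, not 1
E: A1 gives 2 transactions, not 1
D: all counts match (1,8,2)

Answer: D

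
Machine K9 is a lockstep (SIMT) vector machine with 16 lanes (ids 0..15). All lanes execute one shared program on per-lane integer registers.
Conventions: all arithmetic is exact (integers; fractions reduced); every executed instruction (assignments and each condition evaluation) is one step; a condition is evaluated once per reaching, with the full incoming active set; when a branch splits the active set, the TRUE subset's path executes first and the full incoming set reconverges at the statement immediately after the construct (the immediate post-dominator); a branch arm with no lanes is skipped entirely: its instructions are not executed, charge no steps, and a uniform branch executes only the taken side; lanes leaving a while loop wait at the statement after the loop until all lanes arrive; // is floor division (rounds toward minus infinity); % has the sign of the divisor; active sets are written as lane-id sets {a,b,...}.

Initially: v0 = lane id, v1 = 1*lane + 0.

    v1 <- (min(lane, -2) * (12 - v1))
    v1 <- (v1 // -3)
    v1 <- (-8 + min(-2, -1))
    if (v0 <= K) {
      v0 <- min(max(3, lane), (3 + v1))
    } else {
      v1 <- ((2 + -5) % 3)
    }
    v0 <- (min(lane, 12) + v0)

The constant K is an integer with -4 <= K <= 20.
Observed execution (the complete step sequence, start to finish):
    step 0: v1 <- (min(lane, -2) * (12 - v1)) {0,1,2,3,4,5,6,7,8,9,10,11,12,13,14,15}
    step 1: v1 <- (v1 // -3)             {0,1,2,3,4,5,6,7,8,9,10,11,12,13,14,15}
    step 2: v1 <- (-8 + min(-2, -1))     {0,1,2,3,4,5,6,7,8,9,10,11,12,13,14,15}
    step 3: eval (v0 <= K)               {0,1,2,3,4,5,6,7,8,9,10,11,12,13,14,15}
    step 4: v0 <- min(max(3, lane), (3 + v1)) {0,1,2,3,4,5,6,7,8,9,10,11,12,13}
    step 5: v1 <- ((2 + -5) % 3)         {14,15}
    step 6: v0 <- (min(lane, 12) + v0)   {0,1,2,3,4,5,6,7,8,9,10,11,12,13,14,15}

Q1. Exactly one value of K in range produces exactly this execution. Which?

Answer: K = 13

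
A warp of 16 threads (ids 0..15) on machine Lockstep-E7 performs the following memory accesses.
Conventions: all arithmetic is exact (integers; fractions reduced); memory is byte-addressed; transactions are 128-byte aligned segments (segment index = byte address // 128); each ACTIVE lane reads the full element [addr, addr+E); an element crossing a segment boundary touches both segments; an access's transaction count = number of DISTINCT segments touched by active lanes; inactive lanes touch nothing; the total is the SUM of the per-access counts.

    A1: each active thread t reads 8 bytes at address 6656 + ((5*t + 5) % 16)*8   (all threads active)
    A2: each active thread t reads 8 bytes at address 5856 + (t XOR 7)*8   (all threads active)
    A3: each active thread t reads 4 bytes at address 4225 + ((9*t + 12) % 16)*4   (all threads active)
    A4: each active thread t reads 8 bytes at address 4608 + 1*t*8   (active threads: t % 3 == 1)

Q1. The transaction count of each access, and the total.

A1: 1 transaction
A2: 2 transactions
A3: 1 transaction
A4: 1 transaction

Answer: 1,2,1,1; total 5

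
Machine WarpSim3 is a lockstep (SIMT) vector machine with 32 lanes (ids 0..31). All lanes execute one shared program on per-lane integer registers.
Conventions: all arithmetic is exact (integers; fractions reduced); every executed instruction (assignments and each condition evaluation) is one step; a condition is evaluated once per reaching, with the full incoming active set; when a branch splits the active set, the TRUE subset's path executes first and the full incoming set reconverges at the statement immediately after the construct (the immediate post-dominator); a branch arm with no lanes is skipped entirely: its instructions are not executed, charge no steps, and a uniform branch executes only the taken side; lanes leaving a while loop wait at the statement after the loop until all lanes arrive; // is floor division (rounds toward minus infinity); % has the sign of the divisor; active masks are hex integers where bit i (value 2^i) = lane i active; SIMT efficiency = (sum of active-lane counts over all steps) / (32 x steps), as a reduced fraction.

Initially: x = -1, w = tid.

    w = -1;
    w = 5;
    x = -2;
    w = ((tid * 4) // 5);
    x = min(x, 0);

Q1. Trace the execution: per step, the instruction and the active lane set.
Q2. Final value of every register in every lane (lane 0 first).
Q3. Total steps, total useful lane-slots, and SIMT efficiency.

step 0: w <- -1                      0xffffffff
step 1: w <- 5                       0xffffffff
step 2: x <- -2                      0xffffffff
step 3: w <- ((tid * 4) // 5)        0xffffffff
step 4: x <- min(x, 0)               0xffffffff

Answer: 5 steps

x: -2,-2,-2,-2,-2,-2,-2,-2,-2,-2,-2,-2,-2,-2,-2,-2,-2,-2,-2,-2,-2,-2,-2,-2,-2,-2,-2,-2,-2,-2,-2,-2
w: 0,0,1,2,3,4,4,5,6,7,8,8,9,10,11,12,12,13,14,15,16,16,17,18,19,20,20,21,22,23,24,24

steps = 5; useful = 160; efficiency = 160/160 = 1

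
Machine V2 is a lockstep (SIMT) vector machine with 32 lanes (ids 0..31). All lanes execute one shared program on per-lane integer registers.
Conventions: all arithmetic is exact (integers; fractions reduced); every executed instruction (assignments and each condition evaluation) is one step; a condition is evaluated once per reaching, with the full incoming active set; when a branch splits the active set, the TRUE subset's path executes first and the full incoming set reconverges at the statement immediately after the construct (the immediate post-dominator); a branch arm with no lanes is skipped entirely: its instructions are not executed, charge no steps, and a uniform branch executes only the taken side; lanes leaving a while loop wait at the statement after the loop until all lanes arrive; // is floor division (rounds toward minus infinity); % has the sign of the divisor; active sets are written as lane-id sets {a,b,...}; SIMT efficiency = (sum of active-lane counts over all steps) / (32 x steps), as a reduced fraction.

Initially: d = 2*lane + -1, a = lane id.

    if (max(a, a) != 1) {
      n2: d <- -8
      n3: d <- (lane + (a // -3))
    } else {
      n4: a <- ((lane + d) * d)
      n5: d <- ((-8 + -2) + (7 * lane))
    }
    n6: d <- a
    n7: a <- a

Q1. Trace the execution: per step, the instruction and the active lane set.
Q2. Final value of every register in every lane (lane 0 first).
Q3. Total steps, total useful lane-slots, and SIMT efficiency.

step 0: eval (max(a, a) != 1)        {0,1,2,3,4,5,6,7,8,9,10,11,12,13,14,15,16,17,18,19,20,21,22,23,24,25,26,27,28,29,30,31}
step 1: d <- -8                      {0,2,3,4,5,6,7,8,9,10,11,12,13,14,15,16,17,18,19,20,21,22,23,24,25,26,27,28,29,30,31}
step 2: d <- (lane + (a // -3))      {0,2,3,4,5,6,7,8,9,10,11,12,13,14,15,16,17,18,19,20,21,22,23,24,25,26,27,28,29,30,31}
step 3: a <- ((lane + d) * d)        {1}
step 4: d <- ((-8 + -2) + (7 * lane)) {1}
step 5: d <- a                       {0,1,2,3,4,5,6,7,8,9,10,11,12,13,14,15,16,17,18,19,20,21,22,23,24,25,26,27,28,29,30,31}
step 6: a <- a                       {0,1,2,3,4,5,6,7,8,9,10,11,12,13,14,15,16,17,18,19,20,21,22,23,24,25,26,27,28,29,30,31}

Answer: 7 steps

d: 0,2,2,3,4,5,6,7,8,9,10,11,12,13,14,15,16,17,18,19,20,21,22,23,24,25,26,27,28,29,30,31
a: 0,2,2,3,4,5,6,7,8,9,10,11,12,13,14,15,16,17,18,19,20,21,22,23,24,25,26,27,28,29,30,31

steps = 7; useful = 160; efficiency = 160/224 = 5/7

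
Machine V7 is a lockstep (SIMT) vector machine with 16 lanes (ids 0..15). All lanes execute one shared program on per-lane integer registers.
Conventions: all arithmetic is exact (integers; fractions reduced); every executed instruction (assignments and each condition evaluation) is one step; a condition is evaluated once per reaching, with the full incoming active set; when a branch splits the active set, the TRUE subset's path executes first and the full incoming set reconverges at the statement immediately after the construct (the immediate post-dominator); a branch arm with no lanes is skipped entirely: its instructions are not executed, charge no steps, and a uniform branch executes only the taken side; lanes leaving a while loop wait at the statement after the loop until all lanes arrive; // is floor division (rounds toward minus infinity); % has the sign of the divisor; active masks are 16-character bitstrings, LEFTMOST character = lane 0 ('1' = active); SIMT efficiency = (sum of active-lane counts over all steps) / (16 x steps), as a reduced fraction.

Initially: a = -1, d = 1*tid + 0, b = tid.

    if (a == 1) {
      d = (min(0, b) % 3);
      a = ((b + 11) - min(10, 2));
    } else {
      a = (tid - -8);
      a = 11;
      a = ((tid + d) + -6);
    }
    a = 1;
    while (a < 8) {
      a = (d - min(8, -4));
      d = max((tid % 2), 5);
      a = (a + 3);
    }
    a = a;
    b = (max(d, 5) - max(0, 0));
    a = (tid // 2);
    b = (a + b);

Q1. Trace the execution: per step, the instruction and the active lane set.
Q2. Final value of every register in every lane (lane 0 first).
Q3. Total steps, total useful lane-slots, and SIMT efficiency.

step 0: eval (a == 1)                1111111111111111
step 1: a <- (tid - -8)              1111111111111111
step 2: a <- 11                      1111111111111111
step 3: a <- ((tid + d) + -6)        1111111111111111
step 4: a <- 1                       1111111111111111
step 5: eval (a < 8)                 1111111111111111
step 6: a <- (d - min(8, -4))        1111111111111111
step 7: d <- max((tid % 2), 5)       1111111111111111
step 8: a <- (a + 3)                 1111111111111111
step 9: eval (a < 8)                 1111111111111111
step 10: a <- (d - min(8, -4))        1000000000000000
step 11: d <- max((tid % 2), 5)       1000000000000000
step 12: a <- (a + 3)                 1000000000000000
step 13: eval (a < 8)                 1000000000000000
step 14: a <- a                       1111111111111111
step 15: b <- (max(d, 5) - max(0, 0)) 1111111111111111
step 16: a <- (tid // 2)              1111111111111111
step 17: b <- (a + b)                 1111111111111111

Answer: 18 steps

a: 0,0,1,1,2,2,3,3,4,4,5,5,6,6,7,7
d: 5,5,5,5,5,5,5,5,5,5,5,5,5,5,5,5
b: 5,5,6,6,7,7,8,8,9,9,10,10,11,11,12,12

steps = 18; useful = 228; efficiency = 228/288 = 19/24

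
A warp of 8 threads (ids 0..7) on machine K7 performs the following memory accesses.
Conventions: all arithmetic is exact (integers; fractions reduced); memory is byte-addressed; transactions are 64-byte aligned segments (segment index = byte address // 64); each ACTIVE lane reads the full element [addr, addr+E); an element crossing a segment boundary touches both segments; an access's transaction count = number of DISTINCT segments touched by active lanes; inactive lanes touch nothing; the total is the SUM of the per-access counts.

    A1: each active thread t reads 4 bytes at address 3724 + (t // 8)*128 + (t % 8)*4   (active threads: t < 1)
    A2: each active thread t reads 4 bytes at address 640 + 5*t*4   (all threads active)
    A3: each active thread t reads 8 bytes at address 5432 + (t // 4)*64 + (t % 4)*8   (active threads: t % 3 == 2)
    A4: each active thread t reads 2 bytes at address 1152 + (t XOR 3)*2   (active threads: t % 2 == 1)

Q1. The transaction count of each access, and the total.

A1: 1 transaction
A2: 3 transactions
A3: 2 transactions
A4: 1 transaction

Answer: 1,3,2,1; total 7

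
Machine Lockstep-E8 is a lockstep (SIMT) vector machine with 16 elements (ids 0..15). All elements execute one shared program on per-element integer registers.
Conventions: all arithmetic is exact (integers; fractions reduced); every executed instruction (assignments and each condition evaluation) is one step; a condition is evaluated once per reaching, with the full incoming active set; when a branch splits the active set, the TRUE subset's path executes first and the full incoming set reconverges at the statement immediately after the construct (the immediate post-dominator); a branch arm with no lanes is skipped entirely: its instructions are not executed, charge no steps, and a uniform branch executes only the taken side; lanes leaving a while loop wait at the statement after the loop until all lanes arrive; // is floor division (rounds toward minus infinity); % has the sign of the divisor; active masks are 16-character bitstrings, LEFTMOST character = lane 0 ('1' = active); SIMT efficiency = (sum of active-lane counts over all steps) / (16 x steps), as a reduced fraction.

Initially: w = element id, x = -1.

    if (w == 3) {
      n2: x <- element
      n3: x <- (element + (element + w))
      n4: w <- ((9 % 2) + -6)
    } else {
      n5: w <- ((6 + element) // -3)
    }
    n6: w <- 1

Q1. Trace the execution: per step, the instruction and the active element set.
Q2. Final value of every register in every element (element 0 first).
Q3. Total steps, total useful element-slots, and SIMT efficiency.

step 0: eval (w == 3)                1111111111111111
step 1: x <- element                 0001000000000000
step 2: x <- (element + (element + w)) 0001000000000000
step 3: w <- ((9 % 2) + -6)          0001000000000000
step 4: w <- ((6 + element) // -3)   1110111111111111
step 5: w <- 1                       1111111111111111

Answer: 6 steps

w: 1,1,1,1,1,1,1,1,1,1,1,1,1,1,1,1
x: -1,-1,-1,9,-1,-1,-1,-1,-1,-1,-1,-1,-1,-1,-1,-1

steps = 6; useful = 50; efficiency = 50/96 = 25/48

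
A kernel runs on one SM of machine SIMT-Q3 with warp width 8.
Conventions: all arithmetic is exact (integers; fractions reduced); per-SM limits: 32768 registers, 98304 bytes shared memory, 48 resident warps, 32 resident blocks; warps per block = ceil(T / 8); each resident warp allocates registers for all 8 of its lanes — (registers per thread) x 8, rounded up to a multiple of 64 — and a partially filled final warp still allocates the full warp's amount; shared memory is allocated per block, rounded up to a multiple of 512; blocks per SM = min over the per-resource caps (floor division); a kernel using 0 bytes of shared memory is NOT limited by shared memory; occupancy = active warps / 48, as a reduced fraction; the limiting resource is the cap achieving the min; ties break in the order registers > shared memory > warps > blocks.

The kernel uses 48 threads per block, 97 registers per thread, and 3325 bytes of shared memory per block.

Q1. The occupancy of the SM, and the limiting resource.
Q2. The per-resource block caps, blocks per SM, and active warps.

Answer: occupancy 3/4, limited by registers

registers: 6 blocks
shared memory: 27 blocks
warps: 8 blocks
blocks: 32 blocks

Answer: 6 blocks, 36 active warps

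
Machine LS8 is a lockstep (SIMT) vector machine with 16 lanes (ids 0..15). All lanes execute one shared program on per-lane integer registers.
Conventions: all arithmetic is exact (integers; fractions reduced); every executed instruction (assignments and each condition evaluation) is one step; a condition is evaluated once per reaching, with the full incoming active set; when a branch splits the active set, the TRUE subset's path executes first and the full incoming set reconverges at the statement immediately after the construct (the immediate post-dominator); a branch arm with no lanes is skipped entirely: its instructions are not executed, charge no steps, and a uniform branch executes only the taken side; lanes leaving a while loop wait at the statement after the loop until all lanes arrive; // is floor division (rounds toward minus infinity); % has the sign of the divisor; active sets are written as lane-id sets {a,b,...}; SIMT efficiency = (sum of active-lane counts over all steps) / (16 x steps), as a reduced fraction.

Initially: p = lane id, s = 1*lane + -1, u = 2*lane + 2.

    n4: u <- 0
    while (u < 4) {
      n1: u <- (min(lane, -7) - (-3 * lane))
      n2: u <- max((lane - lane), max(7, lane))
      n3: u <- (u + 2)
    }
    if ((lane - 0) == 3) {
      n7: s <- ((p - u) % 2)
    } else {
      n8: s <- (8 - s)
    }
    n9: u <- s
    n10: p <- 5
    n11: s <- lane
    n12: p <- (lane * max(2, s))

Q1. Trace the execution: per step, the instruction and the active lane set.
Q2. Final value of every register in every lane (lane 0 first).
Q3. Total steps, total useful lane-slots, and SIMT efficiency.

step 0: u <- 0                       {0,1,2,3,4,5,6,7,8,9,10,11,12,13,14,15}
step 1: eval (u < 4)                 {0,1,2,3,4,5,6,7,8,9,10,11,12,13,14,15}
step 2: u <- (min(lane, -7) - (-3 * lane)) {0,1,2,3,4,5,6,7,8,9,10,11,12,13,14,15}
step 3: u <- max((lane - lane), max(7, lane)) {0,1,2,3,4,5,6,7,8,9,10,11,12,13,14,15}
step 4: u <- (u + 2)                 {0,1,2,3,4,5,6,7,8,9,10,11,12,13,14,15}
step 5: eval (u < 4)                 {0,1,2,3,4,5,6,7,8,9,10,11,12,13,14,15}
step 6: eval ((lane - 0) == 3)       {0,1,2,3,4,5,6,7,8,9,10,11,12,13,14,15}
step 7: s <- ((p - u) % 2)           {3}
step 8: s <- (8 - s)                 {0,1,2,4,5,6,7,8,9,10,11,12,13,14,15}
step 9: u <- s                       {0,1,2,3,4,5,6,7,8,9,10,11,12,13,14,15}
step 10: p <- 5                       {0,1,2,3,4,5,6,7,8,9,10,11,12,13,14,15}
step 11: s <- lane                    {0,1,2,3,4,5,6,7,8,9,10,11,12,13,14,15}
step 12: p <- (lane * max(2, s))      {0,1,2,3,4,5,6,7,8,9,10,11,12,13,14,15}

Answer: 13 steps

p: 0,2,4,9,16,25,36,49,64,81,100,121,144,169,196,225
s: 0,1,2,3,4,5,6,7,8,9,10,11,12,13,14,15
u: 9,8,7,0,5,4,3,2,1,0,-1,-2,-3,-4,-5,-6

steps = 13; useful = 192; efficiency = 192/208 = 12/13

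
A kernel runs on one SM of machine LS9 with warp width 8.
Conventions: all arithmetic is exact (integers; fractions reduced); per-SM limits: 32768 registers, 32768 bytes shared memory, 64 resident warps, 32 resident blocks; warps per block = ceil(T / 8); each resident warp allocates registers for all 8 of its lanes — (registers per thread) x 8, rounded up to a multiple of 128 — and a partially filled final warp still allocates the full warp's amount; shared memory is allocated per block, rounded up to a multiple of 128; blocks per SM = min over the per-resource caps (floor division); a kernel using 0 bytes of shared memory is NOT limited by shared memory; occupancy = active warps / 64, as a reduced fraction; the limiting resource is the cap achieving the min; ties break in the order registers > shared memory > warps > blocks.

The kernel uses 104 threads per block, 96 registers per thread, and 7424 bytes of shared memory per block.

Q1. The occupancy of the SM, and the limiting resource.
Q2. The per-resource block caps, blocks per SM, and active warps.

Answer: occupancy 39/64, limited by registers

registers: 3 blocks
shared memory: 4 blocks
warps: 4 blocks
blocks: 32 blocks

Answer: 3 blocks, 39 active warps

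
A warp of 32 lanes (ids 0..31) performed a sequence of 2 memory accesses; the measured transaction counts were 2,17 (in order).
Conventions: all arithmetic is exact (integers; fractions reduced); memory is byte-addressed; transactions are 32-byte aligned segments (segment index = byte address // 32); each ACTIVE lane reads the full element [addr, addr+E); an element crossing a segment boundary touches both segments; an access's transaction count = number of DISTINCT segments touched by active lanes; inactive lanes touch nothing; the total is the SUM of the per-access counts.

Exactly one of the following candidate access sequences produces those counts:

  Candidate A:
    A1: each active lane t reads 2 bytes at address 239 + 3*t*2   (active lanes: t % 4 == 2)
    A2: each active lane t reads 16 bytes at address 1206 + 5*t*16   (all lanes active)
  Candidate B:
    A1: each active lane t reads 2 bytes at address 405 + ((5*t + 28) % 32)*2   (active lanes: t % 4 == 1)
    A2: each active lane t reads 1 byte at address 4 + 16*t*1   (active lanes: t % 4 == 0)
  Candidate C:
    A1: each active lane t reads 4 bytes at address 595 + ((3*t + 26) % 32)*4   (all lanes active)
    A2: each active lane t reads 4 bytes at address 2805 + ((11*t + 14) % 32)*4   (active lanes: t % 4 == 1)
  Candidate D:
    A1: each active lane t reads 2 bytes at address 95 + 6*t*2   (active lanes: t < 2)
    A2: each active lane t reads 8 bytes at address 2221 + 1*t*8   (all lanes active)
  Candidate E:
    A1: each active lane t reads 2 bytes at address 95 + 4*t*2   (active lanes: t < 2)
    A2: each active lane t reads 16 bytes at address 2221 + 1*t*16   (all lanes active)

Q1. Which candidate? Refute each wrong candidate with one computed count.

A: A1 gives 7 transactions, not 2
B: A1 gives 3 transactions, not 2
C: A1 gives 5 transactions, not 2
D: A2 gives 9 transactions, not 17
E: all counts match (2,17)

Answer: E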